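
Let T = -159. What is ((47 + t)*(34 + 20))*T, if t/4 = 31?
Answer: -1468206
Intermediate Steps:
t = 124 (t = 4*31 = 124)
((47 + t)*(34 + 20))*T = ((47 + 124)*(34 + 20))*(-159) = (171*54)*(-159) = 9234*(-159) = -1468206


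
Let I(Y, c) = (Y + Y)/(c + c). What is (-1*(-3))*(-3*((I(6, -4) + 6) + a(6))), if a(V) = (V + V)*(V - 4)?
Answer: -513/2 ≈ -256.50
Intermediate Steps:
a(V) = 2*V*(-4 + V) (a(V) = (2*V)*(-4 + V) = 2*V*(-4 + V))
I(Y, c) = Y/c (I(Y, c) = (2*Y)/((2*c)) = (2*Y)*(1/(2*c)) = Y/c)
(-1*(-3))*(-3*((I(6, -4) + 6) + a(6))) = (-1*(-3))*(-3*((6/(-4) + 6) + 2*6*(-4 + 6))) = 3*(-3*((6*(-¼) + 6) + 2*6*2)) = 3*(-3*((-3/2 + 6) + 24)) = 3*(-3*(9/2 + 24)) = 3*(-3*57/2) = 3*(-171/2) = -513/2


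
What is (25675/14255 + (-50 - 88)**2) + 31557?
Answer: 144268586/2851 ≈ 50603.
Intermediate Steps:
(25675/14255 + (-50 - 88)**2) + 31557 = (25675*(1/14255) + (-138)**2) + 31557 = (5135/2851 + 19044) + 31557 = 54299579/2851 + 31557 = 144268586/2851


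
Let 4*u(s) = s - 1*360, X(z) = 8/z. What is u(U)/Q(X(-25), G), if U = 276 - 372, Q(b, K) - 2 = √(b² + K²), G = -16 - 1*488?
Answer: 11875/13229797 - 1900*√2480626/13229797 ≈ -0.22530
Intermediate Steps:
G = -504 (G = -16 - 488 = -504)
Q(b, K) = 2 + √(K² + b²) (Q(b, K) = 2 + √(b² + K²) = 2 + √(K² + b²))
U = -96
u(s) = -90 + s/4 (u(s) = (s - 1*360)/4 = (s - 360)/4 = (-360 + s)/4 = -90 + s/4)
u(U)/Q(X(-25), G) = (-90 + (¼)*(-96))/(2 + √((-504)² + (8/(-25))²)) = (-90 - 24)/(2 + √(254016 + (8*(-1/25))²)) = -114/(2 + √(254016 + (-8/25)²)) = -114/(2 + √(254016 + 64/625)) = -114/(2 + √(158760064/625)) = -114/(2 + 8*√2480626/25)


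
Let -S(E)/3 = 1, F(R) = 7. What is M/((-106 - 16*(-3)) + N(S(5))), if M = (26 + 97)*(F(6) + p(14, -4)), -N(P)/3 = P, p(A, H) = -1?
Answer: -738/49 ≈ -15.061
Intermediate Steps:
S(E) = -3 (S(E) = -3*1 = -3)
N(P) = -3*P
M = 738 (M = (26 + 97)*(7 - 1) = 123*6 = 738)
M/((-106 - 16*(-3)) + N(S(5))) = 738/((-106 - 16*(-3)) - 3*(-3)) = 738/((-106 - 1*(-48)) + 9) = 738/((-106 + 48) + 9) = 738/(-58 + 9) = 738/(-49) = -1/49*738 = -738/49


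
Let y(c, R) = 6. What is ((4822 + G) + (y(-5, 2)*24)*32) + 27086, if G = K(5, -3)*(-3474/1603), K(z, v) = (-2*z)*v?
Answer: 58430928/1603 ≈ 36451.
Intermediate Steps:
K(z, v) = -2*v*z
G = -104220/1603 (G = (-2*(-3)*5)*(-3474/1603) = 30*(-3474*1/1603) = 30*(-3474/1603) = -104220/1603 ≈ -65.016)
((4822 + G) + (y(-5, 2)*24)*32) + 27086 = ((4822 - 104220/1603) + (6*24)*32) + 27086 = (7625446/1603 + 144*32) + 27086 = (7625446/1603 + 4608) + 27086 = 15012070/1603 + 27086 = 58430928/1603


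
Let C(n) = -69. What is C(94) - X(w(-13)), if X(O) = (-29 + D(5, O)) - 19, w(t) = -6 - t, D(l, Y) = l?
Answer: -26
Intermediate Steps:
X(O) = -43 (X(O) = (-29 + 5) - 19 = -24 - 19 = -43)
C(94) - X(w(-13)) = -69 - 1*(-43) = -69 + 43 = -26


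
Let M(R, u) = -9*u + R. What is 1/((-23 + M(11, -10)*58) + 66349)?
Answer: 1/72184 ≈ 1.3853e-5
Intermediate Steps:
M(R, u) = R - 9*u
1/((-23 + M(11, -10)*58) + 66349) = 1/((-23 + (11 - 9*(-10))*58) + 66349) = 1/((-23 + (11 + 90)*58) + 66349) = 1/((-23 + 101*58) + 66349) = 1/((-23 + 5858) + 66349) = 1/(5835 + 66349) = 1/72184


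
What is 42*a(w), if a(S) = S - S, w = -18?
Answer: 0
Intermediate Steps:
a(S) = 0
42*a(w) = 42*0 = 0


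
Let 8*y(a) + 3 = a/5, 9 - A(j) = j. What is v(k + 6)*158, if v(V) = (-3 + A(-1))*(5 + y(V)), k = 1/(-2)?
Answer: 210693/40 ≈ 5267.3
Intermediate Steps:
A(j) = 9 - j
y(a) = -3/8 + a/40 (y(a) = -3/8 + (a/5)/8 = -3/8 + a/40)
k = -½ ≈ -0.50000
v(V) = 259/8 + 7*V/40 (v(V) = (-3 + (9 - 1*(-1)))*(5 + (-3/8 + V/40)) = (-3 + (9 + 1))*(37/8 + V/40) = (-3 + 10)*(37/8 + V/40) = 7*(37/8 + V/40) = 259/8 + 7*V/40)
v(k + 6)*158 = (259/8 + 7*(-½ + 6)/40)*158 = (259/8 + (7/40)*(11/2))*158 = (259/8 + 77/80)*158 = (2667/80)*158 = 210693/40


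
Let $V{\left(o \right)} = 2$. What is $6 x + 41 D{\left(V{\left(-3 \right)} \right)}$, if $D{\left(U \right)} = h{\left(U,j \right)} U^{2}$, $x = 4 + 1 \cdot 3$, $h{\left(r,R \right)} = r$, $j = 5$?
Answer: $370$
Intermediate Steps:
$x = 7$ ($x = 4 + 3 = 7$)
$D{\left(U \right)} = U^{3}$ ($D{\left(U \right)} = U U^{2} = U^{3}$)
$6 x + 41 D{\left(V{\left(-3 \right)} \right)} = 6 \cdot 7 + 41 \cdot 2^{3} = 42 + 41 \cdot 8 = 42 + 328 = 370$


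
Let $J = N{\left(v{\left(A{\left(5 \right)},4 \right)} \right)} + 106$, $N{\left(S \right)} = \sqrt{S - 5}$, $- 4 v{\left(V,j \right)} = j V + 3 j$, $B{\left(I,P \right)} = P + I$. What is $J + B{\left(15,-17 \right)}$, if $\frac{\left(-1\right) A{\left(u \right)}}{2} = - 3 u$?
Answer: $104 + i \sqrt{38} \approx 104.0 + 6.1644 i$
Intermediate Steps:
$B{\left(I,P \right)} = I + P$
$A{\left(u \right)} = 6 u$ ($A{\left(u \right)} = - 2 \left(- 3 u\right) = 6 u$)
$v{\left(V,j \right)} = - \frac{3 j}{4} - \frac{V j}{4}$ ($v{\left(V,j \right)} = - \frac{j V + 3 j}{4} = - \frac{V j + 3 j}{4} = - \frac{3 j + V j}{4} = - \frac{3 j}{4} - \frac{V j}{4}$)
$N{\left(S \right)} = \sqrt{-5 + S}$
$J = 106 + i \sqrt{38}$ ($J = \sqrt{-5 - 1 \left(3 + 6 \cdot 5\right)} + 106 = \sqrt{-5 - 1 \left(3 + 30\right)} + 106 = \sqrt{-5 - 1 \cdot 33} + 106 = \sqrt{-5 - 33} + 106 = \sqrt{-38} + 106 = i \sqrt{38} + 106 = 106 + i \sqrt{38} \approx 106.0 + 6.1644 i$)
$J + B{\left(15,-17 \right)} = \left(106 + i \sqrt{38}\right) + \left(15 - 17\right) = \left(106 + i \sqrt{38}\right) - 2 = 104 + i \sqrt{38}$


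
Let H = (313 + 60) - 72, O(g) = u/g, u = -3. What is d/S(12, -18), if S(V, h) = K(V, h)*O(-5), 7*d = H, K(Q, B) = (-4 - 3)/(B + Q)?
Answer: 430/7 ≈ 61.429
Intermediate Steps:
O(g) = -3/g
H = 301 (H = 373 - 72 = 301)
K(Q, B) = -7/(B + Q)
d = 43 (d = (⅐)*301 = 43)
S(V, h) = -21/(5*(V + h)) (S(V, h) = (-7/(h + V))*(-3/(-5)) = (-7/(V + h))*(-3*(-⅕)) = -7/(V + h)*(⅗) = -21/(5*(V + h)))
d/S(12, -18) = 43/((-21/(5*12 + 5*(-18)))) = 43/((-21/(60 - 90))) = 43/((-21/(-30))) = 43/((-21*(-1/30))) = 43/(7/10) = 43*(10/7) = 430/7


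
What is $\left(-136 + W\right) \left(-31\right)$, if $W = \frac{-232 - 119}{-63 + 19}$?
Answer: $\frac{174623}{44} \approx 3968.7$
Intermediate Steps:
$W = \frac{351}{44}$ ($W = - \frac{351}{-44} = \left(-351\right) \left(- \frac{1}{44}\right) = \frac{351}{44} \approx 7.9773$)
$\left(-136 + W\right) \left(-31\right) = \left(-136 + \frac{351}{44}\right) \left(-31\right) = \left(- \frac{5633}{44}\right) \left(-31\right) = \frac{174623}{44}$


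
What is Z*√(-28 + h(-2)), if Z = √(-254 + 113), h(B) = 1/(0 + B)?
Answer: -3*√1786/2 ≈ -63.392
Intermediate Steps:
h(B) = 1/B
Z = I*√141 (Z = √(-141) = I*√141 ≈ 11.874*I)
Z*√(-28 + h(-2)) = (I*√141)*√(-28 + 1/(-2)) = (I*√141)*√(-28 - ½) = (I*√141)*√(-57/2) = (I*√141)*(I*√114/2) = -3*√1786/2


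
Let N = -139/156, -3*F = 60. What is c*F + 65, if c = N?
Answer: 3230/39 ≈ 82.821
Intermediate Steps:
F = -20 (F = -⅓*60 = -20)
N = -139/156 (N = -139*1/156 = -139/156 ≈ -0.89103)
c = -139/156 ≈ -0.89103
c*F + 65 = -139/156*(-20) + 65 = 695/39 + 65 = 3230/39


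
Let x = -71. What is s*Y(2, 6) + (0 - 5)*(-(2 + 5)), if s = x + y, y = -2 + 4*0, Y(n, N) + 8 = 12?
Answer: -257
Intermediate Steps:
Y(n, N) = 4 (Y(n, N) = -8 + 12 = 4)
y = -2 (y = -2 + 0 = -2)
s = -73 (s = -71 - 2 = -73)
s*Y(2, 6) + (0 - 5)*(-(2 + 5)) = -73*4 + (0 - 5)*(-(2 + 5)) = -292 - (-5)*7 = -292 - 5*(-7) = -292 + 35 = -257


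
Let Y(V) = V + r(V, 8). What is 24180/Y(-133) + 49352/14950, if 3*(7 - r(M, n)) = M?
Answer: -107238176/366275 ≈ -292.78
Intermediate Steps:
r(M, n) = 7 - M/3
Y(V) = 7 + 2*V/3 (Y(V) = V + (7 - V/3) = 7 + 2*V/3)
24180/Y(-133) + 49352/14950 = 24180/(7 + (⅔)*(-133)) + 49352/14950 = 24180/(7 - 266/3) + 49352*(1/14950) = 24180/(-245/3) + 24676/7475 = 24180*(-3/245) + 24676/7475 = -14508/49 + 24676/7475 = -107238176/366275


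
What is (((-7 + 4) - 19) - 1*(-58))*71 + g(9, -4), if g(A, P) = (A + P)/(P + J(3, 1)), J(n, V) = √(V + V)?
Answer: 17882/7 - 5*√2/14 ≈ 2554.1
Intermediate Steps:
J(n, V) = √2*√V (J(n, V) = √(2*V) = √2*√V)
g(A, P) = (A + P)/(P + √2) (g(A, P) = (A + P)/(P + √2*√1) = (A + P)/(P + √2*1) = (A + P)/(P + √2))
(((-7 + 4) - 19) - 1*(-58))*71 + g(9, -4) = (((-7 + 4) - 19) - 1*(-58))*71 + (9 - 4)/(-4 + √2) = ((-3 - 19) + 58)*71 + 5/(-4 + √2) = (-22 + 58)*71 + 5/(-4 + √2) = 36*71 + 5/(-4 + √2) = 2556 + 5/(-4 + √2)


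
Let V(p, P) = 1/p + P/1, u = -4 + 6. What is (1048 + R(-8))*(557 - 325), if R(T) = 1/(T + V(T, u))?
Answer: 11911808/49 ≈ 2.4310e+5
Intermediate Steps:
u = 2
V(p, P) = P + 1/p (V(p, P) = 1/p + P*1 = 1/p + P = P + 1/p)
R(T) = 1/(2 + T + 1/T) (R(T) = 1/(T + (2 + 1/T)) = 1/(2 + T + 1/T))
(1048 + R(-8))*(557 - 325) = (1048 - 8/(1 + (-8)² + 2*(-8)))*(557 - 325) = (1048 - 8/(1 + 64 - 16))*232 = (1048 - 8/49)*232 = (51344/49)*232 = 11911808/49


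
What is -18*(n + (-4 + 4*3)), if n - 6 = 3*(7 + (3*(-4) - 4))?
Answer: 234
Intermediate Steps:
n = -21 (n = 6 + 3*(7 + (3*(-4) - 4)) = 6 + 3*(7 + (-12 - 4)) = 6 + 3*(7 - 16) = 6 + 3*(-9) = 6 - 27 = -21)
-18*(n + (-4 + 4*3)) = -18*(-21 + (-4 + 4*3)) = -18*(-21 + (-4 + 12)) = -18*(-21 + 8) = -18*(-13) = 234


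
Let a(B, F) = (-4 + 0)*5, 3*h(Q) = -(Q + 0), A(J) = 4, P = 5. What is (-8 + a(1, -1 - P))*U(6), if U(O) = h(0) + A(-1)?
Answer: -112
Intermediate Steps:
h(Q) = -Q/3 (h(Q) = (-(Q + 0))/3 = (-Q)/3 = -Q/3)
U(O) = 4 (U(O) = -⅓*0 + 4 = 0 + 4 = 4)
a(B, F) = -20 (a(B, F) = -4*5 = -20)
(-8 + a(1, -1 - P))*U(6) = (-8 - 20)*4 = -28*4 = -112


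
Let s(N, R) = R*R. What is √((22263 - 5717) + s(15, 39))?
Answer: √18067 ≈ 134.41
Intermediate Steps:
s(N, R) = R²
√((22263 - 5717) + s(15, 39)) = √((22263 - 5717) + 39²) = √(16546 + 1521) = √18067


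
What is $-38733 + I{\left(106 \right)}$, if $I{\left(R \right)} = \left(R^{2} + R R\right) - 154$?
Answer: $-16415$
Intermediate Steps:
$I{\left(R \right)} = -154 + 2 R^{2}$ ($I{\left(R \right)} = \left(R^{2} + R^{2}\right) - 154 = 2 R^{2} - 154 = -154 + 2 R^{2}$)
$-38733 + I{\left(106 \right)} = -38733 - \left(154 - 2 \cdot 106^{2}\right) = -38733 + \left(-154 + 2 \cdot 11236\right) = -38733 + \left(-154 + 22472\right) = -38733 + 22318 = -16415$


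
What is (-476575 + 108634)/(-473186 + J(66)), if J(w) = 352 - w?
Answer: 367941/472900 ≈ 0.77805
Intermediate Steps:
(-476575 + 108634)/(-473186 + J(66)) = (-476575 + 108634)/(-473186 + (352 - 1*66)) = -367941/(-473186 + (352 - 66)) = -367941/(-473186 + 286) = -367941/(-472900) = -367941*(-1/472900) = 367941/472900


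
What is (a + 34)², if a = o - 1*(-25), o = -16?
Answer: 1849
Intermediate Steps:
a = 9 (a = -16 - 1*(-25) = -16 + 25 = 9)
(a + 34)² = (9 + 34)² = 43² = 1849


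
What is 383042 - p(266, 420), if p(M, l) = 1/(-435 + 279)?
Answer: 59754553/156 ≈ 3.8304e+5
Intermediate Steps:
p(M, l) = -1/156 (p(M, l) = 1/(-156) = -1/156)
383042 - p(266, 420) = 383042 - 1*(-1/156) = 383042 + 1/156 = 59754553/156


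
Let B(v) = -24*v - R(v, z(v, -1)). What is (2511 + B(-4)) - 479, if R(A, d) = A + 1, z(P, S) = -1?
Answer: 2131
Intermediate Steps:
R(A, d) = 1 + A
B(v) = -1 - 25*v (B(v) = -24*v - (1 + v) = -24*v + (-1 - v) = -1 - 25*v)
(2511 + B(-4)) - 479 = (2511 + (-1 - 25*(-4))) - 479 = (2511 + (-1 + 100)) - 479 = (2511 + 99) - 479 = 2610 - 479 = 2131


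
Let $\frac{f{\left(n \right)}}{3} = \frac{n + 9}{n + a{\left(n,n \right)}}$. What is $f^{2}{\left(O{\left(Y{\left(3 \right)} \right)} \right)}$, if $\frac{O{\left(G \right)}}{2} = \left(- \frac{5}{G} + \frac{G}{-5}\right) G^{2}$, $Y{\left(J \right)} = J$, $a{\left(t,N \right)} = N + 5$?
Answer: $\frac{227529}{146689} \approx 1.5511$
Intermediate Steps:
$a{\left(t,N \right)} = 5 + N$
$O{\left(G \right)} = 2 G^{2} \left(- \frac{5}{G} - \frac{G}{5}\right)$ ($O{\left(G \right)} = 2 \left(- \frac{5}{G} + \frac{G}{-5}\right) G^{2} = 2 \left(- \frac{5}{G} + G \left(- \frac{1}{5}\right)\right) G^{2} = 2 \left(- \frac{5}{G} - \frac{G}{5}\right) G^{2} = 2 G^{2} \left(- \frac{5}{G} - \frac{G}{5}\right)$)
$f{\left(n \right)} = \frac{3 \left(9 + n\right)}{5 + 2 n}$ ($f{\left(n \right)} = 3 \frac{n + 9}{n + \left(5 + n\right)} = 3 \frac{9 + n}{5 + 2 n} = \frac{3 \left(9 + n\right)}{5 + 2 n}$)
$f^{2}{\left(O{\left(Y{\left(3 \right)} \right)} \right)} = \left(\frac{3 \left(9 - \frac{6 \left(25 + 3^{2}\right)}{5}\right)}{5 + 2 \left(\left(- \frac{2}{5}\right) 3 \left(25 + 3^{2}\right)\right)}\right)^{2} = \left(\frac{3 \left(9 - \frac{6 \left(25 + 9\right)}{5}\right)}{5 + 2 \left(\left(- \frac{2}{5}\right) 3 \left(25 + 9\right)\right)}\right)^{2} = \left(\frac{3 \left(9 - \frac{6}{5} \cdot 34\right)}{5 + 2 \left(\left(- \frac{2}{5}\right) 3 \cdot 34\right)}\right)^{2} = \left(\frac{3 \left(9 - \frac{204}{5}\right)}{5 + 2 \left(- \frac{204}{5}\right)}\right)^{2} = \left(3 \frac{1}{5 - \frac{408}{5}} \left(- \frac{159}{5}\right)\right)^{2} = \left(3 \frac{1}{- \frac{383}{5}} \left(- \frac{159}{5}\right)\right)^{2} = \left(3 \left(- \frac{5}{383}\right) \left(- \frac{159}{5}\right)\right)^{2} = \left(\frac{477}{383}\right)^{2} = \frac{227529}{146689}$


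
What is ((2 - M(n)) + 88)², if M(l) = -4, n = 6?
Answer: 8836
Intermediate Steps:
((2 - M(n)) + 88)² = ((2 - 1*(-4)) + 88)² = ((2 + 4) + 88)² = (6 + 88)² = 94² = 8836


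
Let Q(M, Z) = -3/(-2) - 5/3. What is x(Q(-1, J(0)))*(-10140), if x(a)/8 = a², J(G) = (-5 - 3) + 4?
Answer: -6760/3 ≈ -2253.3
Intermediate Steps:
J(G) = -4 (J(G) = -8 + 4 = -4)
Q(M, Z) = -⅙ (Q(M, Z) = -3*(-½) - 5*⅓ = 3/2 - 5/3 = -⅙)
x(a) = 8*a²
x(Q(-1, J(0)))*(-10140) = (8*(-⅙)²)*(-10140) = (8*(1/36))*(-10140) = (2/9)*(-10140) = -6760/3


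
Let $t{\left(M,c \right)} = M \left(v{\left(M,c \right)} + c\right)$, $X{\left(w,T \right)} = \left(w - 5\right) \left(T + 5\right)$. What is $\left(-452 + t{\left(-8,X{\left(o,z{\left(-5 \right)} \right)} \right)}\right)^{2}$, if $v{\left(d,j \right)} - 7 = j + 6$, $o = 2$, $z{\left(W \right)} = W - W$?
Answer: $99856$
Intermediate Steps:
$z{\left(W \right)} = 0$
$X{\left(w,T \right)} = \left(-5 + w\right) \left(5 + T\right)$
$v{\left(d,j \right)} = 13 + j$ ($v{\left(d,j \right)} = 7 + \left(j + 6\right) = 7 + \left(6 + j\right) = 13 + j$)
$t{\left(M,c \right)} = M \left(13 + 2 c\right)$ ($t{\left(M,c \right)} = M \left(\left(13 + c\right) + c\right) = M \left(13 + 2 c\right)$)
$\left(-452 + t{\left(-8,X{\left(o,z{\left(-5 \right)} \right)} \right)}\right)^{2} = \left(-452 - 8 \left(13 + 2 \left(-25 - 0 + 5 \cdot 2 + 0 \cdot 2\right)\right)\right)^{2} = \left(-452 - 8 \left(13 + 2 \left(-25 + 0 + 10 + 0\right)\right)\right)^{2} = \left(-452 - 8 \left(13 + 2 \left(-15\right)\right)\right)^{2} = \left(-452 - 8 \left(13 - 30\right)\right)^{2} = \left(-452 - -136\right)^{2} = \left(-452 + 136\right)^{2} = \left(-316\right)^{2} = 99856$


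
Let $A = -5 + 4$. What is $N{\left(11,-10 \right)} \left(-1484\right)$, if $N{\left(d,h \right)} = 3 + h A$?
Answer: $-19292$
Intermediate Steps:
$A = -1$
$N{\left(d,h \right)} = 3 - h$ ($N{\left(d,h \right)} = 3 + h \left(-1\right) = 3 - h$)
$N{\left(11,-10 \right)} \left(-1484\right) = \left(3 - -10\right) \left(-1484\right) = \left(3 + 10\right) \left(-1484\right) = 13 \left(-1484\right) = -19292$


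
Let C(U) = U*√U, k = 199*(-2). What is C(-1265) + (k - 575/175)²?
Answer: 7890481/49 - 1265*I*√1265 ≈ 1.6103e+5 - 44992.0*I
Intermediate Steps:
k = -398
C(U) = U^(3/2)
C(-1265) + (k - 575/175)² = (-1265)^(3/2) + (-398 - 575/175)² = -1265*I*√1265 + (-398 - 575*1/175)² = -1265*I*√1265 + (-398 - 23/7)² = -1265*I*√1265 + (-2809/7)² = -1265*I*√1265 + 7890481/49 = 7890481/49 - 1265*I*√1265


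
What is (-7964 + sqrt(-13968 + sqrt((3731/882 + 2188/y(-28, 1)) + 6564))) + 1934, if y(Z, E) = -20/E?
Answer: -6030 + I*sqrt(615988800 - 210*sqrt(284834410))/210 ≈ -6030.0 + 117.85*I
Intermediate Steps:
(-7964 + sqrt(-13968 + sqrt((3731/882 + 2188/y(-28, 1)) + 6564))) + 1934 = (-7964 + sqrt(-13968 + sqrt((3731/882 + 2188/((-20/1))) + 6564))) + 1934 = (-7964 + sqrt(-13968 + sqrt((3731*(1/882) + 2188/((-20*1))) + 6564))) + 1934 = (-7964 + sqrt(-13968 + sqrt((533/126 + 2188/(-20)) + 6564))) + 1934 = (-7964 + sqrt(-13968 + sqrt((533/126 + 2188*(-1/20)) + 6564))) + 1934 = (-7964 + sqrt(-13968 + sqrt((533/126 - 547/5) + 6564))) + 1934 = (-7964 + sqrt(-13968 + sqrt(-66257/630 + 6564))) + 1934 = (-7964 + sqrt(-13968 + sqrt(4069063/630))) + 1934 = (-7964 + sqrt(-13968 + sqrt(284834410)/210)) + 1934 = -6030 + sqrt(-13968 + sqrt(284834410)/210)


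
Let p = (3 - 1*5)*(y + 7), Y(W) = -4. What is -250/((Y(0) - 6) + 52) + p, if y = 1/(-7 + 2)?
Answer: -2053/105 ≈ -19.552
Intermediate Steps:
y = -⅕ (y = 1/(-5) = -⅕ ≈ -0.20000)
p = -68/5 (p = (3 - 1*5)*(-⅕ + 7) = (3 - 5)*(34/5) = -2*34/5 = -68/5 ≈ -13.600)
-250/((Y(0) - 6) + 52) + p = -250/((-4 - 6) + 52) - 68/5 = -250/(-10 + 52) - 68/5 = -250/42 - 68/5 = (1/42)*(-250) - 68/5 = -125/21 - 68/5 = -2053/105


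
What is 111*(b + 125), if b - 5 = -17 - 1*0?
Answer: 12543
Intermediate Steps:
b = -12 (b = 5 + (-17 - 1*0) = 5 + (-17 + 0) = 5 - 17 = -12)
111*(b + 125) = 111*(-12 + 125) = 111*113 = 12543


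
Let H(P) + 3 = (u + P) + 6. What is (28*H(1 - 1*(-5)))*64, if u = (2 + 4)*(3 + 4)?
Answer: 91392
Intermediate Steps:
u = 42 (u = 6*7 = 42)
H(P) = 45 + P (H(P) = -3 + ((42 + P) + 6) = -3 + (48 + P) = 45 + P)
(28*H(1 - 1*(-5)))*64 = (28*(45 + (1 - 1*(-5))))*64 = (28*(45 + (1 + 5)))*64 = (28*(45 + 6))*64 = (28*51)*64 = 1428*64 = 91392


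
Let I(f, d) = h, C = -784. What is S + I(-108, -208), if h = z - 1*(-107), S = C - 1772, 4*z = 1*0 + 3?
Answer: -9793/4 ≈ -2448.3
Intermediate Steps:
z = ¾ (z = (1*0 + 3)/4 = (0 + 3)/4 = (¼)*3 = ¾ ≈ 0.75000)
S = -2556 (S = -784 - 1772 = -2556)
h = 431/4 (h = ¾ - 1*(-107) = ¾ + 107 = 431/4 ≈ 107.75)
I(f, d) = 431/4
S + I(-108, -208) = -2556 + 431/4 = -9793/4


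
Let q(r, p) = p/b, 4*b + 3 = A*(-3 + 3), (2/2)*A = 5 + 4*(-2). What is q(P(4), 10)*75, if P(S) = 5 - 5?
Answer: -1000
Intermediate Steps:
A = -3 (A = 5 + 4*(-2) = 5 - 8 = -3)
b = -¾ (b = -¾ + (-3*(-3 + 3))/4 = -¾ + (-3*0)/4 = -¾ + (¼)*0 = -¾ + 0 = -¾ ≈ -0.75000)
P(S) = 0
q(r, p) = -4*p/3 (q(r, p) = p/(-¾) = p*(-4/3) = -4*p/3)
q(P(4), 10)*75 = -4/3*10*75 = -40/3*75 = -1000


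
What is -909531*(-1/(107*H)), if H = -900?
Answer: -101059/10700 ≈ -9.4448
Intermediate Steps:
-909531*(-1/(107*H)) = -909531/((-107*(-900))) = -909531/96300 = -909531*1/96300 = -101059/10700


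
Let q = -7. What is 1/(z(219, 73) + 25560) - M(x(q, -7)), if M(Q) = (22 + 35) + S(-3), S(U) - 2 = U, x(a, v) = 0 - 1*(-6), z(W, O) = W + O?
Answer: -1447711/25852 ≈ -56.000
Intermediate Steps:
z(W, O) = O + W
x(a, v) = 6 (x(a, v) = 0 + 6 = 6)
S(U) = 2 + U
M(Q) = 56 (M(Q) = (22 + 35) + (2 - 3) = 57 - 1 = 56)
1/(z(219, 73) + 25560) - M(x(q, -7)) = 1/((73 + 219) + 25560) - 1*56 = 1/(292 + 25560) - 56 = 1/25852 - 56 = -1447711/25852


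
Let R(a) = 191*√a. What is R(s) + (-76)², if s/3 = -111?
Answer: 5776 + 573*I*√37 ≈ 5776.0 + 3485.4*I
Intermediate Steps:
s = -333 (s = 3*(-111) = -333)
R(s) + (-76)² = 191*√(-333) + (-76)² = 191*(3*I*√37) + 5776 = 573*I*√37 + 5776 = 5776 + 573*I*√37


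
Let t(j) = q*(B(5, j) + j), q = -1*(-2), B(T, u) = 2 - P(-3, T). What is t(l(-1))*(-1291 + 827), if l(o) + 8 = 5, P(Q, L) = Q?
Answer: -1856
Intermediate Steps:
l(o) = -3 (l(o) = -8 + 5 = -3)
B(T, u) = 5 (B(T, u) = 2 - 1*(-3) = 2 + 3 = 5)
q = 2
t(j) = 10 + 2*j (t(j) = 2*(5 + j) = 10 + 2*j)
t(l(-1))*(-1291 + 827) = (10 + 2*(-3))*(-1291 + 827) = (10 - 6)*(-464) = 4*(-464) = -1856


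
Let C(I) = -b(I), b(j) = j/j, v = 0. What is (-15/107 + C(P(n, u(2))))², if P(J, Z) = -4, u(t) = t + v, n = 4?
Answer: 14884/11449 ≈ 1.3000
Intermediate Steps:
u(t) = t (u(t) = t + 0 = t)
b(j) = 1
C(I) = -1 (C(I) = -1*1 = -1)
(-15/107 + C(P(n, u(2))))² = (-15/107 - 1)² = (-122/107)² = 14884/11449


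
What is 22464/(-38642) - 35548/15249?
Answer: -858099676/294625929 ≈ -2.9125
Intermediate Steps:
22464/(-38642) - 35548/15249 = 22464*(-1/38642) - 35548*1/15249 = -11232/19321 - 35548/15249 = -858099676/294625929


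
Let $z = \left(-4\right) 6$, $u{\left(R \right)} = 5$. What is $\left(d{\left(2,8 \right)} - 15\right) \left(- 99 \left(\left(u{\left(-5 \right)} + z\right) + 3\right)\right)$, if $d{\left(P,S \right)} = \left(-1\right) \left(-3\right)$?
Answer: $-19008$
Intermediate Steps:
$z = -24$
$d{\left(P,S \right)} = 3$
$\left(d{\left(2,8 \right)} - 15\right) \left(- 99 \left(\left(u{\left(-5 \right)} + z\right) + 3\right)\right) = \left(3 - 15\right) \left(- 99 \left(\left(5 - 24\right) + 3\right)\right) = - 12 \left(- 99 \left(-19 + 3\right)\right) = - 12 \left(\left(-99\right) \left(-16\right)\right) = \left(-12\right) 1584 = -19008$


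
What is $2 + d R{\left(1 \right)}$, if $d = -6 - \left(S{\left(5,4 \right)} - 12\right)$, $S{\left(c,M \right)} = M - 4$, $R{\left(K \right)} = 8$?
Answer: $50$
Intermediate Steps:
$S{\left(c,M \right)} = -4 + M$
$d = 6$ ($d = -6 - \left(\left(-4 + 4\right) - 12\right) = -6 - \left(0 - 12\right) = -6 - -12 = -6 + 12 = 6$)
$2 + d R{\left(1 \right)} = 2 + 6 \cdot 8 = 2 + 48 = 50$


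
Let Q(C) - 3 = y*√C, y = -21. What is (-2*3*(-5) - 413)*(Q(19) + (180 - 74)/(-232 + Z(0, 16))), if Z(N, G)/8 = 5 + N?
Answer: -90005/96 + 8043*√19 ≈ 34121.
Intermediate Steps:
Z(N, G) = 40 + 8*N (Z(N, G) = 8*(5 + N) = 40 + 8*N)
Q(C) = 3 - 21*√C
(-2*3*(-5) - 413)*(Q(19) + (180 - 74)/(-232 + Z(0, 16))) = (-2*3*(-5) - 413)*((3 - 21*√19) + (180 - 74)/(-232 + (40 + 8*0))) = (-6*(-5) - 413)*((3 - 21*√19) + 106/(-232 + (40 + 0))) = (30 - 413)*((3 - 21*√19) + 106/(-232 + 40)) = -383*((3 - 21*√19) + 106/(-192)) = -383*((3 - 21*√19) + 106*(-1/192)) = -383*((3 - 21*√19) - 53/96) = -383*(235/96 - 21*√19) = -90005/96 + 8043*√19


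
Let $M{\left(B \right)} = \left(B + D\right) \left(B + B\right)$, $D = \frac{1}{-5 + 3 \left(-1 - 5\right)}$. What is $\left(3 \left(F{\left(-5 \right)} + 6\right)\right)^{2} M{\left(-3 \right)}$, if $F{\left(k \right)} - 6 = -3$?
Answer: $\frac{306180}{23} \approx 13312.0$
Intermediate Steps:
$F{\left(k \right)} = 3$ ($F{\left(k \right)} = 6 - 3 = 3$)
$D = - \frac{1}{23}$ ($D = \frac{1}{-5 + 3 \left(-6\right)} = \frac{1}{-5 - 18} = \frac{1}{-23} = - \frac{1}{23} \approx -0.043478$)
$M{\left(B \right)} = 2 B \left(- \frac{1}{23} + B\right)$ ($M{\left(B \right)} = \left(B - \frac{1}{23}\right) \left(B + B\right) = \left(- \frac{1}{23} + B\right) 2 B = 2 B \left(- \frac{1}{23} + B\right)$)
$\left(3 \left(F{\left(-5 \right)} + 6\right)\right)^{2} M{\left(-3 \right)} = \left(3 \left(3 + 6\right)\right)^{2} \cdot \frac{2}{23} \left(-3\right) \left(-1 + 23 \left(-3\right)\right) = \left(3 \cdot 9\right)^{2} \cdot \frac{2}{23} \left(-3\right) \left(-1 - 69\right) = 27^{2} \cdot \frac{2}{23} \left(-3\right) \left(-70\right) = 729 \cdot \frac{420}{23} = \frac{306180}{23}$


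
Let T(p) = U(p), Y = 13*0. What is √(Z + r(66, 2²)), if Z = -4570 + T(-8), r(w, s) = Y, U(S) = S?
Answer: I*√4578 ≈ 67.661*I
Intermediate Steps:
Y = 0
T(p) = p
r(w, s) = 0
Z = -4578 (Z = -4570 - 8 = -4578)
√(Z + r(66, 2²)) = √(-4578 + 0) = √(-4578) = I*√4578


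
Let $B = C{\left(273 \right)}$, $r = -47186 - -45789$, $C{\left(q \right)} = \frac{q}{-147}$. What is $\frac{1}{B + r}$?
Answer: $- \frac{7}{9792} \approx -0.00071487$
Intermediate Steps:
$C{\left(q \right)} = - \frac{q}{147}$ ($C{\left(q \right)} = q \left(- \frac{1}{147}\right) = - \frac{q}{147}$)
$r = -1397$ ($r = -47186 + 45789 = -1397$)
$B = - \frac{13}{7}$ ($B = \left(- \frac{1}{147}\right) 273 = - \frac{13}{7} \approx -1.8571$)
$\frac{1}{B + r} = \frac{1}{- \frac{13}{7} - 1397} = \frac{1}{- \frac{9792}{7}} = - \frac{7}{9792}$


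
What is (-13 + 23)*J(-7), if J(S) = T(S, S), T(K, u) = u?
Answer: -70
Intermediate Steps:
J(S) = S
(-13 + 23)*J(-7) = (-13 + 23)*(-7) = 10*(-7) = -70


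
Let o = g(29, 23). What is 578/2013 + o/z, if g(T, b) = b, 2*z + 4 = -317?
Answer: 30980/215391 ≈ 0.14383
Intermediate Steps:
z = -321/2 (z = -2 + (½)*(-317) = -2 - 317/2 = -321/2 ≈ -160.50)
o = 23
578/2013 + o/z = 578/2013 + 23/(-321/2) = 578*(1/2013) + 23*(-2/321) = 578/2013 - 46/321 = 30980/215391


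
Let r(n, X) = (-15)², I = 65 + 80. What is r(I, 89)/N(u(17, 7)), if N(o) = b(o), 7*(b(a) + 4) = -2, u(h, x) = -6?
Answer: -105/2 ≈ -52.500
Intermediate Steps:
b(a) = -30/7 (b(a) = -4 + (⅐)*(-2) = -4 - 2/7 = -30/7)
I = 145
r(n, X) = 225
N(o) = -30/7
r(I, 89)/N(u(17, 7)) = 225/(-30/7) = 225*(-7/30) = -105/2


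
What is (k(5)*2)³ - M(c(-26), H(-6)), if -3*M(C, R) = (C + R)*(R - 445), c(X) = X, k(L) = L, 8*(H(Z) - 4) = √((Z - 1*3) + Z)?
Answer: 270971/64 - 463*I*√15/24 ≈ 4233.9 - 74.716*I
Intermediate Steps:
H(Z) = 4 + √(-3 + 2*Z)/8 (H(Z) = 4 + √((Z - 1*3) + Z)/8 = 4 + √((Z - 3) + Z)/8 = 4 + √((-3 + Z) + Z)/8 = 4 + √(-3 + 2*Z)/8)
M(C, R) = -(-445 + R)*(C + R)/3 (M(C, R) = -(C + R)*(R - 445)/3 = -(C + R)*(-445 + R)/3 = -(-445 + R)*(C + R)/3)
(k(5)*2)³ - M(c(-26), H(-6)) = (5*2)³ - (-(4 + √(-3 + 2*(-6))/8)²/3 + (445/3)*(-26) + 445*(4 + √(-3 + 2*(-6))/8)/3 - ⅓*(-26)*(4 + √(-3 + 2*(-6))/8)) = 10³ - (-(4 + √(-3 - 12)/8)²/3 - 11570/3 + 445*(4 + √(-3 - 12)/8)/3 - ⅓*(-26)*(4 + √(-3 - 12)/8)) = 1000 - (-(4 + √(-15)/8)²/3 - 11570/3 + 445*(4 + √(-15)/8)/3 - ⅓*(-26)*(4 + √(-15)/8)) = 1000 - (-(4 + (I*√15)/8)²/3 - 11570/3 + 445*(4 + (I*√15)/8)/3 - ⅓*(-26)*(4 + (I*√15)/8)) = 1000 - (-(4 + I*√15/8)²/3 - 11570/3 + 445*(4 + I*√15/8)/3 - ⅓*(-26)*(4 + I*√15/8)) = 1000 - (-(4 + I*√15/8)²/3 - 11570/3 + (1780/3 + 445*I*√15/24) + (104/3 + 13*I*√15/12)) = 1000 - (-9686/3 - (4 + I*√15/8)²/3 + 157*I*√15/8) = 1000 + (9686/3 + (4 + I*√15/8)²/3 - 157*I*√15/8) = 12686/3 + (4 + I*√15/8)²/3 - 157*I*√15/8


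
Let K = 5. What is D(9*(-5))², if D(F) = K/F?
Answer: 1/81 ≈ 0.012346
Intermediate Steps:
D(F) = 5/F
D(9*(-5))² = (5/((9*(-5))))² = (5/(-45))² = (5*(-1/45))² = (-⅑)² = 1/81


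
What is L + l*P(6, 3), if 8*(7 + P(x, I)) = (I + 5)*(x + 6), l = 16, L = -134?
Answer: -54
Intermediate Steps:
P(x, I) = -7 + (5 + I)*(6 + x)/8 (P(x, I) = -7 + ((I + 5)*(x + 6))/8 = -7 + ((5 + I)*(6 + x))/8 = -7 + (5 + I)*(6 + x)/8)
L + l*P(6, 3) = -134 + 16*(-13/4 + (3/4)*3 + (5/8)*6 + (1/8)*3*6) = -134 + 16*(-13/4 + 9/4 + 15/4 + 9/4) = -134 + 16*5 = -134 + 80 = -54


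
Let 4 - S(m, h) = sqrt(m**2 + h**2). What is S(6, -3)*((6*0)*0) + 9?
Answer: 9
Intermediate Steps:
S(m, h) = 4 - sqrt(h**2 + m**2) (S(m, h) = 4 - sqrt(m**2 + h**2) = 4 - sqrt(h**2 + m**2))
S(6, -3)*((6*0)*0) + 9 = (4 - sqrt((-3)**2 + 6**2))*((6*0)*0) + 9 = (4 - sqrt(9 + 36))*(0*0) + 9 = (4 - sqrt(45))*0 + 9 = (4 - 3*sqrt(5))*0 + 9 = 0 + 9 = 9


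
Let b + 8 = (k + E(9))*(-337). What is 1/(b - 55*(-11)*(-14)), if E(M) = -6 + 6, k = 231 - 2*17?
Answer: -1/74867 ≈ -1.3357e-5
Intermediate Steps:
k = 197 (k = 231 - 34 = 197)
E(M) = 0
b = -66397 (b = -8 + (197 + 0)*(-337) = -8 + 197*(-337) = -8 - 66389 = -66397)
1/(b - 55*(-11)*(-14)) = 1/(-66397 - 55*(-11)*(-14)) = 1/(-66397 + 605*(-14)) = 1/(-66397 - 8470) = 1/(-74867) = -1/74867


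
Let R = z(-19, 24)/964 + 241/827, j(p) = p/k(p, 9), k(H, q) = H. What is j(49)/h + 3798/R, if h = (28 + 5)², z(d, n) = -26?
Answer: 549558792973/38264193 ≈ 14362.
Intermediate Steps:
j(p) = 1 (j(p) = p/p = 1)
R = 105411/398614 (R = -26/964 + 241/827 = -26*1/964 + 241*(1/827) = -13/482 + 241/827 = 105411/398614 ≈ 0.26444)
h = 1089 (h = 33² = 1089)
j(49)/h + 3798/R = 1/1089 + 3798/(105411/398614) = 1*(1/1089) + 3798*(398614/105411) = 1/1089 + 504645324/35137 = 549558792973/38264193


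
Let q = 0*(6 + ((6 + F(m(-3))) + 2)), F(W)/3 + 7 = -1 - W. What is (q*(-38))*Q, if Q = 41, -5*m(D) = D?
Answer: 0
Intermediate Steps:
m(D) = -D/5
F(W) = -24 - 3*W (F(W) = -21 + 3*(-1 - W) = -21 + (-3 - 3*W) = -24 - 3*W)
q = 0 (q = 0*(6 + ((6 + (-24 - (-3)*(-3)/5)) + 2)) = 0*(6 + ((6 + (-24 - 3*⅗)) + 2)) = 0*(6 + ((6 + (-24 - 9/5)) + 2)) = 0*(6 + ((6 - 129/5) + 2)) = 0*(6 + (-99/5 + 2)) = 0*(6 - 89/5) = 0*(-59/5) = 0)
(q*(-38))*Q = (0*(-38))*41 = 0*41 = 0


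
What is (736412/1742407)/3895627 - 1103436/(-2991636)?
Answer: 208051930630220651/564070288140860089 ≈ 0.36884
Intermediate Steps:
(736412/1742407)/3895627 - 1103436/(-2991636) = (736412*(1/1742407))*(1/3895627) - 1103436*(-1/2991636) = (736412/1742407)*(1/3895627) + 30651/83101 = 736412/6787767754189 + 30651/83101 = 208051930630220651/564070288140860089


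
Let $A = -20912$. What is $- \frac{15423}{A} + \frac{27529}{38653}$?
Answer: $\frac{1171831667}{808311536} \approx 1.4497$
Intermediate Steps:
$- \frac{15423}{A} + \frac{27529}{38653} = - \frac{15423}{-20912} + \frac{27529}{38653} = \left(-15423\right) \left(- \frac{1}{20912}\right) + 27529 \cdot \frac{1}{38653} = \frac{15423}{20912} + \frac{27529}{38653} = \frac{1171831667}{808311536}$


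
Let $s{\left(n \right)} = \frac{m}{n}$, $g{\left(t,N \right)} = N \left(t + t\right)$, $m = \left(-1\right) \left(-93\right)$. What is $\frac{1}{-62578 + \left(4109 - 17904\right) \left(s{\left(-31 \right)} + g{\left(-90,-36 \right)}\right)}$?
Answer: $- \frac{1}{89412793} \approx -1.1184 \cdot 10^{-8}$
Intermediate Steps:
$m = 93$
$g{\left(t,N \right)} = 2 N t$ ($g{\left(t,N \right)} = N 2 t = 2 N t$)
$s{\left(n \right)} = \frac{93}{n}$
$\frac{1}{-62578 + \left(4109 - 17904\right) \left(s{\left(-31 \right)} + g{\left(-90,-36 \right)}\right)} = \frac{1}{-62578 + \left(4109 - 17904\right) \left(\frac{93}{-31} + 2 \left(-36\right) \left(-90\right)\right)} = \frac{1}{-62578 - 13795 \left(93 \left(- \frac{1}{31}\right) + 6480\right)} = \frac{1}{-62578 - 13795 \left(-3 + 6480\right)} = \frac{1}{-62578 - 89350215} = \frac{1}{-89412793} = - \frac{1}{89412793}$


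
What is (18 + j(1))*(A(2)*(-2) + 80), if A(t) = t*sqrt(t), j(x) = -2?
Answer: 1280 - 64*sqrt(2) ≈ 1189.5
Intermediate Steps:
A(t) = t**(3/2)
(18 + j(1))*(A(2)*(-2) + 80) = (18 - 2)*(2**(3/2)*(-2) + 80) = 16*((2*sqrt(2))*(-2) + 80) = 16*(-4*sqrt(2) + 80) = 16*(80 - 4*sqrt(2)) = 1280 - 64*sqrt(2)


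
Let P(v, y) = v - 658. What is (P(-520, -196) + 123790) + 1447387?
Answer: 1569999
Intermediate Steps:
P(v, y) = -658 + v
(P(-520, -196) + 123790) + 1447387 = ((-658 - 520) + 123790) + 1447387 = (-1178 + 123790) + 1447387 = 122612 + 1447387 = 1569999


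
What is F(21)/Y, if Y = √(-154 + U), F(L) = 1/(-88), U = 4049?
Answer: -√3895/342760 ≈ -0.00018208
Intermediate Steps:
F(L) = -1/88
Y = √3895 (Y = √(-154 + 4049) = √3895 ≈ 62.410)
F(21)/Y = -√3895/3895/88 = -√3895/342760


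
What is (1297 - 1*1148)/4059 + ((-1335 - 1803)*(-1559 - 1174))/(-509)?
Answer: -34810533245/2066031 ≈ -16849.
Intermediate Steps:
(1297 - 1*1148)/4059 + ((-1335 - 1803)*(-1559 - 1174))/(-509) = (1297 - 1148)*(1/4059) - 3138*(-2733)*(-1/509) = 149*(1/4059) + 8576154*(-1/509) = 149/4059 - 8576154/509 = -34810533245/2066031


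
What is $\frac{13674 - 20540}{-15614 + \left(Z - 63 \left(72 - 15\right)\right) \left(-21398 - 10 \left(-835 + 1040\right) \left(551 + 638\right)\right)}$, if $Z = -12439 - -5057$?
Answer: $- \frac{3433}{13490461745} \approx -2.5448 \cdot 10^{-7}$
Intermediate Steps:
$Z = -7382$ ($Z = -12439 + 5057 = -7382$)
$\frac{13674 - 20540}{-15614 + \left(Z - 63 \left(72 - 15\right)\right) \left(-21398 - 10 \left(-835 + 1040\right) \left(551 + 638\right)\right)} = \frac{13674 - 20540}{-15614 + \left(-7382 - 63 \left(72 - 15\right)\right) \left(-21398 - 10 \left(-835 + 1040\right) \left(551 + 638\right)\right)} = - \frac{6866}{-15614 + \left(-7382 - 3591\right) \left(-21398 - 10 \cdot 205 \cdot 1189\right)} = - \frac{6866}{-15614 + \left(-7382 - 3591\right) \left(-21398 - 2437450\right)} = - \frac{6866}{-15614 - 10973 \left(-21398 - 2437450\right)} = - \frac{6866}{-15614 - -26980939104} = - \frac{6866}{-15614 + 26980939104} = - \frac{6866}{26980923490} = \left(-6866\right) \frac{1}{26980923490} = - \frac{3433}{13490461745}$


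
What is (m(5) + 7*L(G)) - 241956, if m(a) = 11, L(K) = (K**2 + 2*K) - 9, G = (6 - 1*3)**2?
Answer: -241315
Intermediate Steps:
G = 9 (G = (6 - 3)**2 = 3**2 = 9)
L(K) = -9 + K**2 + 2*K
(m(5) + 7*L(G)) - 241956 = (11 + 7*(-9 + 9**2 + 2*9)) - 241956 = (11 + 7*(-9 + 81 + 18)) - 241956 = (11 + 7*90) - 241956 = (11 + 630) - 241956 = 641 - 241956 = -241315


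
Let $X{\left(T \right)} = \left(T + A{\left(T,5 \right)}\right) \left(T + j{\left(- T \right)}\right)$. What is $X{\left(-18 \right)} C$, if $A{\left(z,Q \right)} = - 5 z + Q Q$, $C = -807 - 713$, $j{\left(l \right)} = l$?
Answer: $0$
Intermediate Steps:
$C = -1520$
$A{\left(z,Q \right)} = Q^{2} - 5 z$ ($A{\left(z,Q \right)} = - 5 z + Q^{2} = Q^{2} - 5 z$)
$X{\left(T \right)} = 0$ ($X{\left(T \right)} = \left(T - \left(-25 + 5 T\right)\right) \left(T - T\right) = \left(T - \left(-25 + 5 T\right)\right) 0 = \left(25 - 4 T\right) 0 = 0$)
$X{\left(-18 \right)} C = 0 \left(-1520\right) = 0$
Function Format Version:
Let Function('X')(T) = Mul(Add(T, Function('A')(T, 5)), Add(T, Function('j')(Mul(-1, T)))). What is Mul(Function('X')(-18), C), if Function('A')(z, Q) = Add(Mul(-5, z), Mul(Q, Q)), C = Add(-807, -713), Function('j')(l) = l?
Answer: 0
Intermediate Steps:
C = -1520
Function('A')(z, Q) = Add(Pow(Q, 2), Mul(-5, z)) (Function('A')(z, Q) = Add(Mul(-5, z), Pow(Q, 2)) = Add(Pow(Q, 2), Mul(-5, z)))
Function('X')(T) = 0 (Function('X')(T) = Mul(Add(T, Add(Pow(5, 2), Mul(-5, T))), Add(T, Mul(-1, T))) = Mul(Add(T, Add(25, Mul(-5, T))), 0) = Mul(Add(25, Mul(-4, T)), 0) = 0)
Mul(Function('X')(-18), C) = Mul(0, -1520) = 0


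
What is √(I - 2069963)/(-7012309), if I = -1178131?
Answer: -I*√3248094/7012309 ≈ -0.00025701*I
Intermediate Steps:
√(I - 2069963)/(-7012309) = √(-1178131 - 2069963)/(-7012309) = √(-3248094)*(-1/7012309) = (I*√3248094)*(-1/7012309) = -I*√3248094/7012309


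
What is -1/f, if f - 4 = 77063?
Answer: -1/77067 ≈ -1.2976e-5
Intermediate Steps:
f = 77067 (f = 4 + 77063 = 77067)
-1/f = -1/77067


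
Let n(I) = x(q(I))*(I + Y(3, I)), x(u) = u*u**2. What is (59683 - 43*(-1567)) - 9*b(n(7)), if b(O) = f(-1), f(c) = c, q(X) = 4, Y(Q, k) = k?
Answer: 127073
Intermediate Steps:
x(u) = u**3
n(I) = 128*I (n(I) = 4**3*(I + I) = 64*(2*I) = 128*I)
b(O) = -1
(59683 - 43*(-1567)) - 9*b(n(7)) = (59683 - 43*(-1567)) - 9*(-1) = (59683 + 67381) + 9 = 127064 + 9 = 127073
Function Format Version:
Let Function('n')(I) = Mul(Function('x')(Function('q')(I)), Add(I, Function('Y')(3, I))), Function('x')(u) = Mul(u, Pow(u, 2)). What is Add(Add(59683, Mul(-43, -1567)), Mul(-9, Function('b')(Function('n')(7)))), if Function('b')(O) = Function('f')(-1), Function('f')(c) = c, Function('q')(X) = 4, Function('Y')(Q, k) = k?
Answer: 127073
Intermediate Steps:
Function('x')(u) = Pow(u, 3)
Function('n')(I) = Mul(128, I) (Function('n')(I) = Mul(Pow(4, 3), Add(I, I)) = Mul(64, Mul(2, I)) = Mul(128, I))
Function('b')(O) = -1
Add(Add(59683, Mul(-43, -1567)), Mul(-9, Function('b')(Function('n')(7)))) = Add(Add(59683, Mul(-43, -1567)), Mul(-9, -1)) = Add(Add(59683, 67381), 9) = Add(127064, 9) = 127073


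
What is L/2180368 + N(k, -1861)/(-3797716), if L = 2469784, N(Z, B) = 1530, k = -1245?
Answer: 146503160161/129381538117 ≈ 1.1323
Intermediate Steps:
L/2180368 + N(k, -1861)/(-3797716) = 2469784/2180368 + 1530/(-3797716) = 2469784*(1/2180368) + 1530*(-1/3797716) = 308723/272546 - 765/1898858 = 146503160161/129381538117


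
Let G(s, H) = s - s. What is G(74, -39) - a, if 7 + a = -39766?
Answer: 39773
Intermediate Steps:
G(s, H) = 0
a = -39773 (a = -7 - 39766 = -39773)
G(74, -39) - a = 0 - 1*(-39773) = 0 + 39773 = 39773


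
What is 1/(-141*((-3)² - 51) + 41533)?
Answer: 1/47455 ≈ 2.1073e-5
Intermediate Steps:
1/(-141*((-3)² - 51) + 41533) = 1/(-141*(9 - 51) + 41533) = 1/(-141*(-42) + 41533) = 1/(5922 + 41533) = 1/47455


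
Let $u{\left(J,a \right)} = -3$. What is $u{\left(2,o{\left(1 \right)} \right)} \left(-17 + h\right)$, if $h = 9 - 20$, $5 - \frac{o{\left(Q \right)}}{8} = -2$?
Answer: $84$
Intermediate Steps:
$o{\left(Q \right)} = 56$ ($o{\left(Q \right)} = 40 - -16 = 40 + 16 = 56$)
$h = -11$ ($h = 9 - 20 = -11$)
$u{\left(2,o{\left(1 \right)} \right)} \left(-17 + h\right) = - 3 \left(-17 - 11\right) = \left(-3\right) \left(-28\right) = 84$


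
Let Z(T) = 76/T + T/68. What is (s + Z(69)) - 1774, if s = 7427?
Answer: 26533805/4692 ≈ 5655.1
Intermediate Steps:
Z(T) = 76/T + T/68 (Z(T) = 76/T + T*(1/68) = 76/T + T/68)
(s + Z(69)) - 1774 = (7427 + (76/69 + (1/68)*69)) - 1774 = (7427 + (76*(1/69) + 69/68)) - 1774 = (7427 + (76/69 + 69/68)) - 1774 = (7427 + 9929/4692) - 1774 = 34857413/4692 - 1774 = 26533805/4692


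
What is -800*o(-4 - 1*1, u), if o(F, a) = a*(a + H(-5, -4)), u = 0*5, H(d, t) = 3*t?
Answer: 0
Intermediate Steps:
u = 0
o(F, a) = a*(-12 + a) (o(F, a) = a*(a + 3*(-4)) = a*(a - 12) = a*(-12 + a))
-800*o(-4 - 1*1, u) = -0*(-12 + 0) = -0*(-12) = -800*0 = 0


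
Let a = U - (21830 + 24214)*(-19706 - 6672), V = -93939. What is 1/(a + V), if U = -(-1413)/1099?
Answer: 7/8501182860 ≈ 8.2342e-10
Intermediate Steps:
U = 9/7 (U = -(-1413)/1099 = -3*(-3/7) = 9/7 ≈ 1.2857)
a = 8501840433/7 (a = 9/7 - (21830 + 24214)*(-19706 - 6672) = 9/7 - 46044*(-26378) = 9/7 - 1*(-1214548632) = 9/7 + 1214548632 = 8501840433/7 ≈ 1.2145e+9)
1/(a + V) = 1/(8501840433/7 - 93939) = 1/(8501182860/7) = 7/8501182860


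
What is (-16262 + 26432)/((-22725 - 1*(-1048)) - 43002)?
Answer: -10170/64679 ≈ -0.15724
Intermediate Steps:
(-16262 + 26432)/((-22725 - 1*(-1048)) - 43002) = 10170/((-22725 + 1048) - 43002) = 10170/(-21677 - 43002) = 10170/(-64679) = 10170*(-1/64679) = -10170/64679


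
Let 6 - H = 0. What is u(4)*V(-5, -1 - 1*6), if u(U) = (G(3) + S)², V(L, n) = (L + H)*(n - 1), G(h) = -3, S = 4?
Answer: -8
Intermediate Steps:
H = 6 (H = 6 - 1*0 = 6 + 0 = 6)
V(L, n) = (-1 + n)*(6 + L) (V(L, n) = (L + 6)*(n - 1) = (6 + L)*(-1 + n) = (-1 + n)*(6 + L))
u(U) = 1 (u(U) = (-3 + 4)² = 1² = 1)
u(4)*V(-5, -1 - 1*6) = 1*(-6 - 1*(-5) + 6*(-1 - 1*6) - 5*(-1 - 1*6)) = 1*(-6 + 5 + 6*(-1 - 6) - 5*(-1 - 6)) = 1*(-6 + 5 + 6*(-7) - 5*(-7)) = 1*(-6 + 5 - 42 + 35) = 1*(-8) = -8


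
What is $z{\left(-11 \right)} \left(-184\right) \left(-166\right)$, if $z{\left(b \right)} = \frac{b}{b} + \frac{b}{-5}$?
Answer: $\frac{488704}{5} \approx 97741.0$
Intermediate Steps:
$z{\left(b \right)} = 1 - \frac{b}{5}$ ($z{\left(b \right)} = 1 + b \left(- \frac{1}{5}\right) = 1 - \frac{b}{5}$)
$z{\left(-11 \right)} \left(-184\right) \left(-166\right) = \left(1 - - \frac{11}{5}\right) \left(-184\right) \left(-166\right) = \left(1 + \frac{11}{5}\right) \left(-184\right) \left(-166\right) = \frac{16}{5} \left(-184\right) \left(-166\right) = \left(- \frac{2944}{5}\right) \left(-166\right) = \frac{488704}{5}$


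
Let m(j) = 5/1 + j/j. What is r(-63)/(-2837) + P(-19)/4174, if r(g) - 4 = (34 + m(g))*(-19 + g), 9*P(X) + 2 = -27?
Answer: 122983943/106574742 ≈ 1.1540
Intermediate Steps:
P(X) = -29/9 (P(X) = -2/9 + (1/9)*(-27) = -2/9 - 3 = -29/9)
m(j) = 6 (m(j) = 5*1 + 1 = 5 + 1 = 6)
r(g) = -756 + 40*g (r(g) = 4 + (34 + 6)*(-19 + g) = 4 + 40*(-19 + g) = 4 + (-760 + 40*g) = -756 + 40*g)
r(-63)/(-2837) + P(-19)/4174 = (-756 + 40*(-63))/(-2837) - 29/9/4174 = (-756 - 2520)*(-1/2837) - 29/9*1/4174 = -3276*(-1/2837) - 29/37566 = 3276/2837 - 29/37566 = 122983943/106574742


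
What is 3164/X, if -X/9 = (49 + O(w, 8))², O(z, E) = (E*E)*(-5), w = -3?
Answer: -3164/660969 ≈ -0.0047869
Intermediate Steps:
O(z, E) = -5*E² (O(z, E) = E²*(-5) = -5*E²)
X = -660969 (X = -9*(49 - 5*8²)² = -9*(49 - 5*64)² = -9*(49 - 320)² = -9*(-271)² = -9*73441 = -660969)
3164/X = 3164/(-660969) = 3164*(-1/660969) = -3164/660969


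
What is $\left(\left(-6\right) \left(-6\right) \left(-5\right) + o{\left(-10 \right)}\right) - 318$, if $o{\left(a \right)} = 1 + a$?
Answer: $-507$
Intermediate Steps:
$\left(\left(-6\right) \left(-6\right) \left(-5\right) + o{\left(-10 \right)}\right) - 318 = \left(\left(-6\right) \left(-6\right) \left(-5\right) + \left(1 - 10\right)\right) - 318 = \left(36 \left(-5\right) - 9\right) - 318 = \left(-180 - 9\right) - 318 = -189 - 318 = -507$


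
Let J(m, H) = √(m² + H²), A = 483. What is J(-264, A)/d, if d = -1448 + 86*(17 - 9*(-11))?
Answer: 3*√33665/8528 ≈ 0.064545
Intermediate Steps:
d = 8528 (d = -1448 + 86*(17 + 99) = -1448 + 86*116 = -1448 + 9976 = 8528)
J(m, H) = √(H² + m²)
J(-264, A)/d = √(483² + (-264)²)/8528 = √(233289 + 69696)*(1/8528) = √302985*(1/8528) = (3*√33665)*(1/8528) = 3*√33665/8528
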